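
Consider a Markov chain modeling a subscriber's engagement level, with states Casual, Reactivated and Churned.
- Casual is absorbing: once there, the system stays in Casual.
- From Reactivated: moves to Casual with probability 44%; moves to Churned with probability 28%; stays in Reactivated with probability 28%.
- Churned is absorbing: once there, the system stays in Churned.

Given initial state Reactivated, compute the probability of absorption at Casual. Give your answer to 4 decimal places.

Let h(s) be the probability of absorption at Casual starting from transient state s. Then h(Casual) = 1 and h(Churned) = 0. By first-step analysis:
h(Reactivated) = 0.44·1 + 0.28·h(Reactivated) + 0.28·0
Solving: h(Reactivated) = 0.6111.
Starting from Reactivated, the probability is 0.6111.

0.6111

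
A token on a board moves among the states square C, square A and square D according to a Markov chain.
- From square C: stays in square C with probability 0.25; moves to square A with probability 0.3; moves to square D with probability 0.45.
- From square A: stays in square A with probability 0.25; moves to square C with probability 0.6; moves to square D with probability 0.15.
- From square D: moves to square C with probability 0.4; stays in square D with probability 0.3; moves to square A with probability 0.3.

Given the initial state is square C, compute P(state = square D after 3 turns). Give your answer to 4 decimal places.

0.3206

Propagate the distribution vector 3 turns from square C.
After 0 turns: (1.0000, 0.0000, 0.0000)
After 1 turn: (0.2500, 0.3000, 0.4500)
After 2 turns: (0.4225, 0.2850, 0.2925)
After 3 turns: (0.3936, 0.2858, 0.3206)
P(in square D after 3 turns) = 0.3206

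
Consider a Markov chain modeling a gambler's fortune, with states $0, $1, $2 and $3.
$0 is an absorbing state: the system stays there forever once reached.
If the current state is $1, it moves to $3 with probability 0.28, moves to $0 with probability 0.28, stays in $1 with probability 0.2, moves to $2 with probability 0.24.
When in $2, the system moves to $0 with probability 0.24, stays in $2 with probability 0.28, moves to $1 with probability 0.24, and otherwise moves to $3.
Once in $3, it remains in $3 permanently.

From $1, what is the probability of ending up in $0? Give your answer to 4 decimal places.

Let h(s) be the probability of absorption at $0 starting from transient state s. Then h($0) = 1 and h($3) = 0. By first-step analysis:
h($1) = 0.28·1 + 0.2·h($1) + 0.24·h($2) + 0.28·0
h($2) = 0.24·1 + 0.24·h($1) + 0.28·h($2) + 0.24·0
Solving: h($1) = 0.5000, h($2) = 0.5000.
Starting from $1, the probability is 0.5000.

0.5000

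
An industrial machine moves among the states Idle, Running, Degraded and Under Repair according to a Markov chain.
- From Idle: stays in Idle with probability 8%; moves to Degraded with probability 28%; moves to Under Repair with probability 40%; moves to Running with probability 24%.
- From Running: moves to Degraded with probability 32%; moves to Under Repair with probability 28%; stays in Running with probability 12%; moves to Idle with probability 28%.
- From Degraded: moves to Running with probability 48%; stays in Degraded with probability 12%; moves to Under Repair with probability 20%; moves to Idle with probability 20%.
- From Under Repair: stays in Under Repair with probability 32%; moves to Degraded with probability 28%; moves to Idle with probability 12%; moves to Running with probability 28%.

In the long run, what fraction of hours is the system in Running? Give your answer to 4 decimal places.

Let the stationary distribution be π with π = πP and π_1 + π_2 + π_3 + π_4 = 1.
π_1 = 0.08·π_1 + 0.28·π_2 + 0.2·π_3 + 0.12·π_4
π_2 = 0.24·π_1 + 0.12·π_2 + 0.48·π_3 + 0.28·π_4
π_3 = 0.28·π_1 + 0.32·π_2 + 0.12·π_3 + 0.28·π_4
Solving with the normalization constraint gives π = (0.1775, 0.2785, 0.2510, 0.2929).
So the stationary probability of Running is 0.2785.

0.2785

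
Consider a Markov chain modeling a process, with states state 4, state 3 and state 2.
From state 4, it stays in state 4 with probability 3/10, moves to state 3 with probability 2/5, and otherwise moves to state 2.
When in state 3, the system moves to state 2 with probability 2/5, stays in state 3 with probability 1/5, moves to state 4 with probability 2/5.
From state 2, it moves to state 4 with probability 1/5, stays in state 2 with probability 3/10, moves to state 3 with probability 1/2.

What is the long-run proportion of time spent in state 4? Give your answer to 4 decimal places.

Let the stationary distribution be π with π = πP and π_1 + π_2 + π_3 = 1.
π_1 = 0.3·π_1 + 0.4·π_2 + 0.2·π_3
π_2 = 0.4·π_1 + 0.2·π_2 + 0.5·π_3
Solving with the normalization constraint gives π = (0.3025, 0.3613, 0.3361).
So the stationary probability of state 4 is 0.3025.

0.3025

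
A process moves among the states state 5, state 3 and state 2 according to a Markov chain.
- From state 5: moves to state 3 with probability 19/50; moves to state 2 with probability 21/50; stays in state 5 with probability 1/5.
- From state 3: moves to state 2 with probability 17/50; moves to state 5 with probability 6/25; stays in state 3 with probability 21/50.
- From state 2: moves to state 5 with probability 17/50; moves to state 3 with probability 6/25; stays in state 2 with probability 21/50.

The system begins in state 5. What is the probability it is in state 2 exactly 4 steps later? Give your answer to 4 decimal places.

0.3929

Propagate the distribution vector 4 steps from state 5.
After 0 steps: (1.0000, 0.0000, 0.0000)
After 1 step: (0.2000, 0.3800, 0.4200)
After 2 steps: (0.2740, 0.3364, 0.3896)
After 3 steps: (0.2680, 0.3389, 0.3931)
After 4 steps: (0.2686, 0.3385, 0.3929)
P(in state 2 after 4 steps) = 0.3929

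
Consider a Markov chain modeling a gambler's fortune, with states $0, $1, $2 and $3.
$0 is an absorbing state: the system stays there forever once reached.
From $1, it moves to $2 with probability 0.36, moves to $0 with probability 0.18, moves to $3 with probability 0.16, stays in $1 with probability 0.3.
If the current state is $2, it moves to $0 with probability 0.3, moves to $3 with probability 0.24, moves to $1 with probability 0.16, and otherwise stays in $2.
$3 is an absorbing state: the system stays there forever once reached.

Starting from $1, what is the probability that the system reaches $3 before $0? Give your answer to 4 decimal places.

0.4588

Let h(s) be the probability of absorption at $3 starting from transient state s. Then h($3) = 1 and h($0) = 0. By first-step analysis:
h($1) = 0.18·0 + 0.3·h($1) + 0.36·h($2) + 0.16·1
h($2) = 0.3·0 + 0.16·h($1) + 0.3·h($2) + 0.24·1
Solving: h($1) = 0.4588, h($2) = 0.4477.
Starting from $1, the probability is 0.4588.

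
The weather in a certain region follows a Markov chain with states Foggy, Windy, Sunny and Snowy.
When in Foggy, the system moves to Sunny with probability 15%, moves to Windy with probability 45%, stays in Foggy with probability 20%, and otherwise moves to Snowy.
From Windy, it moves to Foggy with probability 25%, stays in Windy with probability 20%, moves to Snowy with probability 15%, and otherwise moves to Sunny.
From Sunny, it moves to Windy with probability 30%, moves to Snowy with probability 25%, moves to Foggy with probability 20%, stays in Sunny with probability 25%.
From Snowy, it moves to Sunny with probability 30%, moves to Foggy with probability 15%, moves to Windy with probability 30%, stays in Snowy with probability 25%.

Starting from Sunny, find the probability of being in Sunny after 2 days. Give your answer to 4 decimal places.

0.2875

Propagate the distribution vector 2 days from Sunny.
After 0 days: (0.0000, 0.0000, 1.0000, 0.0000)
After 1 day: (0.2000, 0.3000, 0.2500, 0.2500)
After 2 days: (0.2025, 0.3000, 0.2875, 0.2100)
P(in Sunny after 2 days) = 0.2875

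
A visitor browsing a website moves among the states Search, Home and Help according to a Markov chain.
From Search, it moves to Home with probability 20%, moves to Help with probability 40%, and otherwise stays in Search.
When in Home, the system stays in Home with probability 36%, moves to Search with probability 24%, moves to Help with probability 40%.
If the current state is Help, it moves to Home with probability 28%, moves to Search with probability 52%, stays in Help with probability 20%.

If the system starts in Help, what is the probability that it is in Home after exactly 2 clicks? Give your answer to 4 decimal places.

Sum over the intermediate state after 1 click:
P = P(Help→Search)·P(Search→Home) + P(Help→Home)·P(Home→Home) + P(Help→Help)·P(Help→Home)
  = 0.52×0.2 + 0.28×0.36 + 0.2×0.28
  = 0.1040 + 0.1008 + 0.0560 = 0.2608

0.2608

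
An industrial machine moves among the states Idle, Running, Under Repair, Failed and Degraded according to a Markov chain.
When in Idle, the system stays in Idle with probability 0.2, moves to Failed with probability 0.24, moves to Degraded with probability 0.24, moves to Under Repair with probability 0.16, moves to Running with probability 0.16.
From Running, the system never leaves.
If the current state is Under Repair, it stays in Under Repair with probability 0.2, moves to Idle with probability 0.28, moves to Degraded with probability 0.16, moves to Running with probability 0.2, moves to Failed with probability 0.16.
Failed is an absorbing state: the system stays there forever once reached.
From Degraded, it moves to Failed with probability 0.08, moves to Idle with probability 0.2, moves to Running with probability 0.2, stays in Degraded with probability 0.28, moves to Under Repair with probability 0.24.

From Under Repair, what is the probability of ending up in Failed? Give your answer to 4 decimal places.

Let h(s) be the probability of absorption at Failed starting from transient state s. Then h(Failed) = 1 and h(Running) = 0. By first-step analysis:
h(Idle) = 0.2·h(Idle) + 0.16·0 + 0.16·h(Under Repair) + 0.24·1 + 0.24·h(Degraded)
h(Under Repair) = 0.28·h(Idle) + 0.2·0 + 0.2·h(Under Repair) + 0.16·1 + 0.16·h(Degraded)
h(Degraded) = 0.2·h(Idle) + 0.2·0 + 0.24·h(Under Repair) + 0.08·1 + 0.28·h(Degraded)
Solving: h(Idle) = 0.5148, h(Under Repair) = 0.4618, h(Degraded) = 0.4080.
Starting from Under Repair, the probability is 0.4618.

0.4618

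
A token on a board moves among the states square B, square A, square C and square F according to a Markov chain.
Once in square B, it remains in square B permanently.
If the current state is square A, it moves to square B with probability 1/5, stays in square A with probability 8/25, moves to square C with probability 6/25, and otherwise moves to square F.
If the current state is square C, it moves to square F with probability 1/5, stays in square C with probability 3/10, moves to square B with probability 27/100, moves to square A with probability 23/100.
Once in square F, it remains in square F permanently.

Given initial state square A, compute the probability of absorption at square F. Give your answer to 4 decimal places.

0.5133

Let h(s) be the probability of absorption at square F starting from transient state s. Then h(square F) = 1 and h(square B) = 0. By first-step analysis:
h(square A) = 0.2·0 + 0.32·h(square A) + 0.24·h(square C) + 0.24·1
h(square C) = 0.27·0 + 0.23·h(square A) + 0.3·h(square C) + 0.2·1
Solving: h(square A) = 0.5133, h(square C) = 0.4544.
Starting from square A, the probability is 0.5133.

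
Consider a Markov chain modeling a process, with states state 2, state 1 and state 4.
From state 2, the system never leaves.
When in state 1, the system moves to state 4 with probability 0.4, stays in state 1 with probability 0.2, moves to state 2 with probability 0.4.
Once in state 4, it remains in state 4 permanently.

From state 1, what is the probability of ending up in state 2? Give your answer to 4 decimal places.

Let h(s) be the probability of absorption at state 2 starting from transient state s. Then h(state 2) = 1 and h(state 4) = 0. By first-step analysis:
h(state 1) = 0.4·1 + 0.2·h(state 1) + 0.4·0
Solving: h(state 1) = 0.5000.
Starting from state 1, the probability is 0.5000.

0.5000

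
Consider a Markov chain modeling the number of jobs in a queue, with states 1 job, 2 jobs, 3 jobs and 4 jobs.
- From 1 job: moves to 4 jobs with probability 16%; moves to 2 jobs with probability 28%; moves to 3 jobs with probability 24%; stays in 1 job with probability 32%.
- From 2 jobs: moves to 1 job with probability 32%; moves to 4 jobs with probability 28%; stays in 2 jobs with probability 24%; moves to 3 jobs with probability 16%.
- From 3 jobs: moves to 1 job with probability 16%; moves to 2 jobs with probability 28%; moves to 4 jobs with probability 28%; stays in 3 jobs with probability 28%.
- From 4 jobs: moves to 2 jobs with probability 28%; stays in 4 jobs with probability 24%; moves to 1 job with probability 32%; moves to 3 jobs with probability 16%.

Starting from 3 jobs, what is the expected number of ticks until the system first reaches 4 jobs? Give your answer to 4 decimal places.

Let t(s) be the expected number of ticks to first reach 4 jobs from state s, with t(4 jobs) = 0. Conditioning on the first tick:
t(1 job) = 1 + 0.32·t(1 job) + 0.28·t(2 jobs) + 0.24·t(3 jobs)
t(2 jobs) = 1 + 0.32·t(1 job) + 0.24·t(2 jobs) + 0.16·t(3 jobs)
t(3 jobs) = 1 + 0.16·t(1 job) + 0.28·t(2 jobs) + 0.28·t(3 jobs)
Solving: t(1 job) = 4.5534, t(2 jobs) = 4.0718, t(3 jobs) = 3.9842.
Expected ticks from 3 jobs to 4 jobs: 3.9842.

3.9842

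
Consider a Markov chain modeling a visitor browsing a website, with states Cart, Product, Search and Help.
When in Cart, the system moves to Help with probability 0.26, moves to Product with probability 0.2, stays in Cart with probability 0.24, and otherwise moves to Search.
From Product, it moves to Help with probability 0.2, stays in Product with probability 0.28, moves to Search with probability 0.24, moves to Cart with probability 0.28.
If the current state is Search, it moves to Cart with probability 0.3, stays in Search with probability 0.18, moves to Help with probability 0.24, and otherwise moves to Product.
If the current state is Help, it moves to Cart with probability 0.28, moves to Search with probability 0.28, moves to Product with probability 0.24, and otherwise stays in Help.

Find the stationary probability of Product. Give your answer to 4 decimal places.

Let the stationary distribution be π with π = πP and π_1 + π_2 + π_3 + π_4 = 1.
π_1 = 0.24·π_1 + 0.28·π_2 + 0.3·π_3 + 0.28·π_4
π_2 = 0.2·π_1 + 0.28·π_2 + 0.28·π_3 + 0.24·π_4
π_3 = 0.3·π_1 + 0.24·π_2 + 0.18·π_3 + 0.28·π_4
Solving with the normalization constraint gives π = (0.2740, 0.2490, 0.2505, 0.2265).
So the stationary probability of Product is 0.2490.

0.2490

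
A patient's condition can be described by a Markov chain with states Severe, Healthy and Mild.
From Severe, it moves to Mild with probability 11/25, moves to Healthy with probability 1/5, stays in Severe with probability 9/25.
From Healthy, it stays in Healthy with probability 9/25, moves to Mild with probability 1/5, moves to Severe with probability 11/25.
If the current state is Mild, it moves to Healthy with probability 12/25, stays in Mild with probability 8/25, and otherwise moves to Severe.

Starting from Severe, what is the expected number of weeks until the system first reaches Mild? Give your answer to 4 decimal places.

2.6119

Let t(s) be the expected number of weeks to first reach Mild from state s, with t(Mild) = 0. Conditioning on the first week:
t(Severe) = 1 + 0.36·t(Severe) + 0.2·t(Healthy)
t(Healthy) = 1 + 0.44·t(Severe) + 0.36·t(Healthy)
Solving: t(Severe) = 2.6119, t(Healthy) = 3.3582.
Expected weeks from Severe to Mild: 2.6119.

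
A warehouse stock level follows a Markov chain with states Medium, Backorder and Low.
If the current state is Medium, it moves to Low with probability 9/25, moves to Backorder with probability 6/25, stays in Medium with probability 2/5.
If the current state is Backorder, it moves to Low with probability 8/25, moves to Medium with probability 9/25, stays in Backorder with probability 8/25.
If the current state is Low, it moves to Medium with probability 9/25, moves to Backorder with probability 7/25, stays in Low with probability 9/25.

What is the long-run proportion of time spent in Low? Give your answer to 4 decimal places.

0.3490

Let the stationary distribution be π with π = πP and π_1 + π_2 + π_3 = 1.
π_1 = 0.4·π_1 + 0.36·π_2 + 0.36·π_3
π_2 = 0.24·π_1 + 0.32·π_2 + 0.28·π_3
Solving with the normalization constraint gives π = (0.3750, 0.2760, 0.3490).
So the stationary probability of Low is 0.3490.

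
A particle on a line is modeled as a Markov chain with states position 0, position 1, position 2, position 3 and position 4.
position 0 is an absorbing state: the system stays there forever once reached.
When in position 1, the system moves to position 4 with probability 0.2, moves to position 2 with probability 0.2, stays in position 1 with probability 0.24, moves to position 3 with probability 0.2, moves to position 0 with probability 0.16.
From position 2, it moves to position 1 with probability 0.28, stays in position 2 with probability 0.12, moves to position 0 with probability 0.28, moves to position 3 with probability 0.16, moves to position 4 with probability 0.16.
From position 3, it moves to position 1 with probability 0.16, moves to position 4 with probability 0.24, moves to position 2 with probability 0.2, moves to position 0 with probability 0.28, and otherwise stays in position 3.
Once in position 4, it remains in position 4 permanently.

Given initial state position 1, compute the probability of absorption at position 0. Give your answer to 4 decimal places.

Let h(s) be the probability of absorption at position 0 starting from transient state s. Then h(position 0) = 1 and h(position 4) = 0. By first-step analysis:
h(position 1) = 0.16·1 + 0.24·h(position 1) + 0.2·h(position 2) + 0.2·h(position 3) + 0.2·0
h(position 2) = 0.28·1 + 0.28·h(position 1) + 0.12·h(position 2) + 0.16·h(position 3) + 0.16·0
h(position 3) = 0.28·1 + 0.16·h(position 1) + 0.2·h(position 2) + 0.12·h(position 3) + 0.24·0
Solving: h(position 1) = 0.5048, h(position 2) = 0.5772, h(position 3) = 0.5412.
Starting from position 1, the probability is 0.5048.

0.5048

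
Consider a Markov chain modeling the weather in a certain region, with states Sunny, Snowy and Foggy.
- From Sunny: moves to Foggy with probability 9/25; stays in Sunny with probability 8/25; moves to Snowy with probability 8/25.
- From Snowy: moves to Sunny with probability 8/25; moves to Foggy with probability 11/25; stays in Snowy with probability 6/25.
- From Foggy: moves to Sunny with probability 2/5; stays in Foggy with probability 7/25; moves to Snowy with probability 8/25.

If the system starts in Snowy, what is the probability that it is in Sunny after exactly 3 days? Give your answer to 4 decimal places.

Propagate the distribution vector 3 days from Snowy.
After 0 days: (0.0000, 1.0000, 0.0000)
After 1 day: (0.3200, 0.2400, 0.4400)
After 2 days: (0.3552, 0.3008, 0.3440)
After 3 days: (0.3475, 0.2959, 0.3565)
P(in Sunny after 3 days) = 0.3475

0.3475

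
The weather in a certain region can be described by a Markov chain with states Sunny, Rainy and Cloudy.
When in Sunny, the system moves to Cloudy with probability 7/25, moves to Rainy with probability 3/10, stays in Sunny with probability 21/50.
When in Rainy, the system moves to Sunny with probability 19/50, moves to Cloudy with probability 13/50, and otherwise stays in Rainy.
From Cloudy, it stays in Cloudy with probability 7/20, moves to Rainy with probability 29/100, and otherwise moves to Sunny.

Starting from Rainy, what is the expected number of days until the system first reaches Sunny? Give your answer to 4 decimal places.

2.6718

Let t(s) be the expected number of days to first reach Sunny from state s, with t(Sunny) = 0. Conditioning on the first day:
t(Rainy) = 1 + 0.36·t(Rainy) + 0.26·t(Cloudy)
t(Cloudy) = 1 + 0.29·t(Rainy) + 0.35·t(Cloudy)
Solving: t(Rainy) = 2.6718, t(Cloudy) = 2.7305.
Expected days from Rainy to Sunny: 2.6718.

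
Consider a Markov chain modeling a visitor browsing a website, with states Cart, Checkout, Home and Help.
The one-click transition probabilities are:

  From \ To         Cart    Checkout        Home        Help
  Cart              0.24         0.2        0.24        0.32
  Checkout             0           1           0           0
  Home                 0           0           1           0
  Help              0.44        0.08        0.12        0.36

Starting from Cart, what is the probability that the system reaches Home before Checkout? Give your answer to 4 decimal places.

Let h(s) be the probability of absorption at Home starting from transient state s. Then h(Home) = 1 and h(Checkout) = 0. By first-step analysis:
h(Cart) = 0.24·h(Cart) + 0.2·0 + 0.24·1 + 0.32·h(Help)
h(Help) = 0.44·h(Cart) + 0.08·0 + 0.12·1 + 0.36·h(Help)
Solving: h(Cart) = 0.5556, h(Help) = 0.5694.
Starting from Cart, the probability is 0.5556.

0.5556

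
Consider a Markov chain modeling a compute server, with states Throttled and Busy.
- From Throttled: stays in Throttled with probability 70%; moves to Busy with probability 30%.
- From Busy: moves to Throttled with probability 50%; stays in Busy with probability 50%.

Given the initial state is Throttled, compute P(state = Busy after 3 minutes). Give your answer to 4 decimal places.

Propagate the distribution vector 3 minutes from Throttled.
After 0 minutes: (1.0000, 0.0000)
After 1 minute: (0.7000, 0.3000)
After 2 minutes: (0.6400, 0.3600)
After 3 minutes: (0.6280, 0.3720)
P(in Busy after 3 minutes) = 0.3720

0.3720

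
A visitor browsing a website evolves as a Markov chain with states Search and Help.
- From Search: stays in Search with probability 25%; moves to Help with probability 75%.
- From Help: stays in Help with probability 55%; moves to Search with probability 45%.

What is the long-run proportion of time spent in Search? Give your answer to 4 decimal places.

Let the stationary distribution be π with π = πP and π_1 + π_2 = 1.
π_1 = 0.25·π_1 + 0.45·π_2
Solving with the normalization constraint gives π = (0.3750, 0.6250).
So the stationary probability of Search is 0.3750.

0.3750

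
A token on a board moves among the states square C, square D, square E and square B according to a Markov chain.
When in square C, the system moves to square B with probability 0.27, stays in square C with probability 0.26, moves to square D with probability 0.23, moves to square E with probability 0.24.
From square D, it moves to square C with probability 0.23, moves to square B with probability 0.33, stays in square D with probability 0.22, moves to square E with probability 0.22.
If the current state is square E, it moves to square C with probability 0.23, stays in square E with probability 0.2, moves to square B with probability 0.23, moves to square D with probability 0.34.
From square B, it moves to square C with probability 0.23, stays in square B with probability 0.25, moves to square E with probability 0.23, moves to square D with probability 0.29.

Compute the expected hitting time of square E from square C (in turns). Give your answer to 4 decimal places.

Let t(s) be the expected number of turns to first reach square E from state s, with t(square E) = 0. Conditioning on the first turn:
t(square C) = 1 + 0.26·t(square C) + 0.23·t(square D) + 0.27·t(square B)
t(square D) = 1 + 0.23·t(square C) + 0.22·t(square D) + 0.33·t(square B)
t(square B) = 1 + 0.23·t(square C) + 0.29·t(square D) + 0.25·t(square B)
Solving: t(square C) = 4.3043, t(square D) = 4.3924, t(square B) = 4.3517.
Expected turns from square C to square E: 4.3043.

4.3043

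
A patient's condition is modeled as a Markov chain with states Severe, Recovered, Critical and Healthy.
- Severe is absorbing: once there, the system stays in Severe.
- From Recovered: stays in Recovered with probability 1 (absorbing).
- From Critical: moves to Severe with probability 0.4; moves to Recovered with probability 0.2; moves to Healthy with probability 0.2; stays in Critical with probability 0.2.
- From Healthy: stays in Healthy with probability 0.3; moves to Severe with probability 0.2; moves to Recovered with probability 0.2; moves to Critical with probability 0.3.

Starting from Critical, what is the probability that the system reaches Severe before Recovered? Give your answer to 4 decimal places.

0.6400

Let h(s) be the probability of absorption at Severe starting from transient state s. Then h(Severe) = 1 and h(Recovered) = 0. By first-step analysis:
h(Critical) = 0.4·1 + 0.2·0 + 0.2·h(Critical) + 0.2·h(Healthy)
h(Healthy) = 0.2·1 + 0.2·0 + 0.3·h(Critical) + 0.3·h(Healthy)
Solving: h(Critical) = 0.6400, h(Healthy) = 0.5600.
Starting from Critical, the probability is 0.6400.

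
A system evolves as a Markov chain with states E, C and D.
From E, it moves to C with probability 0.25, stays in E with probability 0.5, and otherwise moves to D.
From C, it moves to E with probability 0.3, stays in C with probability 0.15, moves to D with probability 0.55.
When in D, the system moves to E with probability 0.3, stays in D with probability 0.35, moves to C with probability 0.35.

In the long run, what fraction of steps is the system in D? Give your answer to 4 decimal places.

Let the stationary distribution be π with π = πP and π_1 + π_2 + π_3 = 1.
π_1 = 0.5·π_1 + 0.3·π_2 + 0.3·π_3
π_2 = 0.25·π_1 + 0.15·π_2 + 0.35·π_3
Solving with the normalization constraint gives π = (0.3750, 0.2604, 0.3646).
So the stationary probability of D is 0.3646.

0.3646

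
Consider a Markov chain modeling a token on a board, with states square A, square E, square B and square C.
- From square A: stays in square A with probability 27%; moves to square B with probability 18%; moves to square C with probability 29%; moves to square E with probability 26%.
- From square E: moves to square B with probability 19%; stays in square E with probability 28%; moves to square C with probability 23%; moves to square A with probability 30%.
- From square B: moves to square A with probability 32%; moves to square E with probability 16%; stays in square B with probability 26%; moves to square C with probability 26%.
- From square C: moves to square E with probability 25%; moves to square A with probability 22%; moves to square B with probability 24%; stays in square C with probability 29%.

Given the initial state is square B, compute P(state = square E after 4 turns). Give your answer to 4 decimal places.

Propagate the distribution vector 4 turns from square B.
After 0 turns: (0.0000, 0.0000, 1.0000, 0.0000)
After 1 turn: (0.3200, 0.1600, 0.2600, 0.2600)
After 2 turns: (0.2748, 0.2346, 0.2180, 0.2726)
After 3 turns: (0.2743, 0.2402, 0.2161, 0.2694)
After 4 turns: (0.2745, 0.2405, 0.2159, 0.2691)
P(in square E after 4 turns) = 0.2405

0.2405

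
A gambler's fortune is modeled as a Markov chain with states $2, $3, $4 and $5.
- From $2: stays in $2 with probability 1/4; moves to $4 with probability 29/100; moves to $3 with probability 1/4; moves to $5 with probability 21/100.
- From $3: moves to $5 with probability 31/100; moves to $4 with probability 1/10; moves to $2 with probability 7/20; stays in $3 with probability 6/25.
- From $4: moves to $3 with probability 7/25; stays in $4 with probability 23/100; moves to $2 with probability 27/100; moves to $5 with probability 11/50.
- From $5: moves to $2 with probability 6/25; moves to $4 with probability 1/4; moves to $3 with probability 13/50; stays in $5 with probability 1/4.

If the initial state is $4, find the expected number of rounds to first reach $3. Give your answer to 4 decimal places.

Let t(s) be the expected number of rounds to first reach $3 from state s, with t($3) = 0. Conditioning on the first round:
t($2) = 1 + 0.25·t($2) + 0.29·t($4) + 0.21·t($5)
t($4) = 1 + 0.27·t($2) + 0.23·t($4) + 0.22·t($5)
t($5) = 1 + 0.24·t($2) + 0.25·t($4) + 0.25·t($5)
Solving: t($2) = 3.8436, t($4) = 3.7345, t($5) = 3.8081.
Expected rounds from $4 to $3: 3.7345.

3.7345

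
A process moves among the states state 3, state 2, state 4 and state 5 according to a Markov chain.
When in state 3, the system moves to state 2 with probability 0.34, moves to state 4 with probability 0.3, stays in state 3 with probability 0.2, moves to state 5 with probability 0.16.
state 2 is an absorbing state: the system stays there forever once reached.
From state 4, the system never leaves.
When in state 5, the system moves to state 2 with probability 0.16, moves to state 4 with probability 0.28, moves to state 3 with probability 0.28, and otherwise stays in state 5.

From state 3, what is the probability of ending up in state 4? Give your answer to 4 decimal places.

0.4910

Let h(s) be the probability of absorption at state 4 starting from transient state s. Then h(state 4) = 1 and h(state 2) = 0. By first-step analysis:
h(state 3) = 0.2·h(state 3) + 0.34·0 + 0.3·1 + 0.16·h(state 5)
h(state 5) = 0.28·h(state 3) + 0.16·0 + 0.28·1 + 0.28·h(state 5)
Solving: h(state 3) = 0.4910, h(state 5) = 0.5798.
Starting from state 3, the probability is 0.4910.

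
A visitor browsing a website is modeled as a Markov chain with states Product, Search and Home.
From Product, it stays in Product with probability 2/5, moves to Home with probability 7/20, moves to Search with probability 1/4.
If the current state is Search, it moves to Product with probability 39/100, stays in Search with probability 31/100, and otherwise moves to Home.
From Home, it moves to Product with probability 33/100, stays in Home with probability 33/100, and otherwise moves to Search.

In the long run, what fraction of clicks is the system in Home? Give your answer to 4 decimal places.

Let the stationary distribution be π with π = πP and π_1 + π_2 + π_3 = 1.
π_1 = 0.4·π_1 + 0.39·π_2 + 0.33·π_3
π_2 = 0.25·π_1 + 0.31·π_2 + 0.34·π_3
Solving with the normalization constraint gives π = (0.3740, 0.2974, 0.3286).
So the stationary probability of Home is 0.3286.

0.3286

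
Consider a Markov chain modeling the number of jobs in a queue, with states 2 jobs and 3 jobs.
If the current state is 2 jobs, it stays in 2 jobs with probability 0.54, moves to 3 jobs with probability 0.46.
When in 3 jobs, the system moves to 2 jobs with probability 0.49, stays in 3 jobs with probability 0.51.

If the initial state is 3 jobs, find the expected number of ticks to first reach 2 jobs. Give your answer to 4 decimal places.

2.0408

Let t(s) be the expected number of ticks to first reach 2 jobs from state s, with t(2 jobs) = 0. Conditioning on the first tick:
t(3 jobs) = 1 + 0.51·t(3 jobs)
Solving: t(3 jobs) = 2.0408.
Expected ticks from 3 jobs to 2 jobs: 2.0408.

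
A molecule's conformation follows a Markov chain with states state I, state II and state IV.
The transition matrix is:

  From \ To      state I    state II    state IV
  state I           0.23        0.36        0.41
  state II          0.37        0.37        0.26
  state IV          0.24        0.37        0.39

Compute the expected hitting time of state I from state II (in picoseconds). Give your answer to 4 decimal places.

Let t(s) be the expected number of picoseconds to first reach state I from state s, with t(state I) = 0. Conditioning on the first picosecond:
t(state II) = 1 + 0.37·t(state II) + 0.26·t(state IV)
t(state IV) = 1 + 0.37·t(state II) + 0.39·t(state IV)
Solving: t(state II) = 3.0198, t(state IV) = 3.4710.
Expected picoseconds from state II to state I: 3.0198.

3.0198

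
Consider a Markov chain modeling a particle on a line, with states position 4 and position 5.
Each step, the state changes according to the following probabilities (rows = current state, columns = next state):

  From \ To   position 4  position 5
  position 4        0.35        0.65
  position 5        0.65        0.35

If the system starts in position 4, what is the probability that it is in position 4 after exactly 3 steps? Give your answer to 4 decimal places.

0.4865

Propagate the distribution vector 3 steps from position 4.
After 0 steps: (1.0000, 0.0000)
After 1 step: (0.3500, 0.6500)
After 2 steps: (0.5450, 0.4550)
After 3 steps: (0.4865, 0.5135)
P(in position 4 after 3 steps) = 0.4865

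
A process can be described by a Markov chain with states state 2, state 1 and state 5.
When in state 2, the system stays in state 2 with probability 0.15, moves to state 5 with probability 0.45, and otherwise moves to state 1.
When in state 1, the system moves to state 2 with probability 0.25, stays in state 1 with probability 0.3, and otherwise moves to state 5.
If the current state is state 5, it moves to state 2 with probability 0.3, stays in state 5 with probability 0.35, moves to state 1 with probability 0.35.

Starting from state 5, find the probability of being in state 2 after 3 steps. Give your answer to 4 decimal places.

Propagate the distribution vector 3 steps from state 5.
After 0 steps: (0.0000, 0.0000, 1.0000)
After 1 step: (0.3000, 0.3500, 0.3500)
After 2 steps: (0.2375, 0.3475, 0.4150)
After 3 steps: (0.2470, 0.3445, 0.4085)
P(in state 2 after 3 steps) = 0.2470

0.2470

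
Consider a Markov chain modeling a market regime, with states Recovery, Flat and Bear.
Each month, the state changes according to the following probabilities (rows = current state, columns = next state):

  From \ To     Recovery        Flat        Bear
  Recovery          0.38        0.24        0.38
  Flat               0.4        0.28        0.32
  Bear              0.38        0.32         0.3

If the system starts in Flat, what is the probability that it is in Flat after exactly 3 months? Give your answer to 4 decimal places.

0.2781

Propagate the distribution vector 3 months from Flat.
After 0 months: (0.0000, 1.0000, 0.0000)
After 1 month: (0.4000, 0.2800, 0.3200)
After 2 months: (0.3856, 0.2768, 0.3376)
After 3 months: (0.3855, 0.2781, 0.3364)
P(in Flat after 3 months) = 0.2781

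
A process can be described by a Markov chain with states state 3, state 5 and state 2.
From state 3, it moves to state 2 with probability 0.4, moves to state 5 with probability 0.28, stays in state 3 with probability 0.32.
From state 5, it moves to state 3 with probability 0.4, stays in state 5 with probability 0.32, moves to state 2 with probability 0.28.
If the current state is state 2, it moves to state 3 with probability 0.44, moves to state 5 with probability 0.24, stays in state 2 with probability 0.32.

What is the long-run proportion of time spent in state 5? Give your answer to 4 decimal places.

Let the stationary distribution be π with π = πP and π_1 + π_2 + π_3 = 1.
π_1 = 0.32·π_1 + 0.4·π_2 + 0.44·π_3
π_2 = 0.28·π_1 + 0.32·π_2 + 0.24·π_3
Solving with the normalization constraint gives π = (0.3829, 0.2775, 0.3395).
So the stationary probability of state 5 is 0.2775.

0.2775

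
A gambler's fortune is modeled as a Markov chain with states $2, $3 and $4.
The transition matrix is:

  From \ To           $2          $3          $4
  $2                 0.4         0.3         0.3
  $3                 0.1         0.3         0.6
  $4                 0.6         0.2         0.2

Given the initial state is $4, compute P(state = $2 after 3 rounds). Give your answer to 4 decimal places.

Propagate the distribution vector 3 rounds from $4.
After 0 rounds: (0.0000, 0.0000, 1.0000)
After 1 round: (0.6000, 0.2000, 0.2000)
After 2 rounds: (0.3800, 0.2800, 0.3400)
After 3 rounds: (0.3840, 0.2660, 0.3500)
P(in $2 after 3 rounds) = 0.3840

0.3840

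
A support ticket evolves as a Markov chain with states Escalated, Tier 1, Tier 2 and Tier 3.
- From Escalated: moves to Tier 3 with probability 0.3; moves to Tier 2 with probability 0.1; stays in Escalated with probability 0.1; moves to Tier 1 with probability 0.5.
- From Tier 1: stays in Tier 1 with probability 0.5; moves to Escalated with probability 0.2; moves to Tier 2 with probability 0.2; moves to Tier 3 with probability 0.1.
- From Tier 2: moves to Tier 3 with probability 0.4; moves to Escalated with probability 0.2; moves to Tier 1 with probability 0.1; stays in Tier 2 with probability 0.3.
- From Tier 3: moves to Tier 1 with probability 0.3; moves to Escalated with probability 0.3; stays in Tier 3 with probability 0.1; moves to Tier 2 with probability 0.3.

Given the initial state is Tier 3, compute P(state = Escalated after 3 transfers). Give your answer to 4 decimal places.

0.2070

Propagate the distribution vector 3 transfers from Tier 3.
After 0 transfers: (0.0000, 0.0000, 0.0000, 1.0000)
After 1 transfer: (0.3000, 0.3000, 0.3000, 0.1000)
After 2 transfers: (0.1800, 0.3600, 0.2100, 0.2500)
After 3 transfers: (0.2070, 0.3660, 0.2280, 0.1990)
P(in Escalated after 3 transfers) = 0.2070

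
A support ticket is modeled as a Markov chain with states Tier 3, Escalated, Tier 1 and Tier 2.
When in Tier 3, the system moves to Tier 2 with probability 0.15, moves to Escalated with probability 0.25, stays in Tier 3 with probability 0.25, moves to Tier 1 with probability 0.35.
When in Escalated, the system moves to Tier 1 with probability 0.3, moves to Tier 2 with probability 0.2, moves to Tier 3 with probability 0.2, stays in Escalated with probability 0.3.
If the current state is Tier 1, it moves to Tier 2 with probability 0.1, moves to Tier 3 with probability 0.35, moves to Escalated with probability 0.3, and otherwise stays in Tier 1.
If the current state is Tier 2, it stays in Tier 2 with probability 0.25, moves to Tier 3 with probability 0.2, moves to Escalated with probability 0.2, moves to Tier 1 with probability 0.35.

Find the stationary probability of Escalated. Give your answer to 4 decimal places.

0.2706

Let the stationary distribution be π with π = πP and π_1 + π_2 + π_3 + π_4 = 1.
π_1 = 0.25·π_1 + 0.2·π_2 + 0.35·π_3 + 0.2·π_4
π_2 = 0.25·π_1 + 0.3·π_2 + 0.3·π_3 + 0.2·π_4
π_3 = 0.35·π_1 + 0.3·π_2 + 0.25·π_3 + 0.35·π_4
Solving with the normalization constraint gives π = (0.2588, 0.2706, 0.3059, 0.1647).
So the stationary probability of Escalated is 0.2706.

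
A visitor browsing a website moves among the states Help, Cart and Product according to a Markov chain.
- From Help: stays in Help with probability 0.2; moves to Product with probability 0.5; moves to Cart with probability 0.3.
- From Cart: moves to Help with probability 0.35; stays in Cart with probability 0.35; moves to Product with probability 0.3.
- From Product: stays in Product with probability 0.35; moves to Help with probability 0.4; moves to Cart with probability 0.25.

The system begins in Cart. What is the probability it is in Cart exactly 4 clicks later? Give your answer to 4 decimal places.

Propagate the distribution vector 4 clicks from Cart.
After 0 clicks: (0.0000, 1.0000, 0.0000)
After 1 click: (0.3500, 0.3500, 0.3000)
After 2 clicks: (0.3125, 0.3025, 0.3850)
After 3 clicks: (0.3224, 0.2959, 0.3818)
After 4 clicks: (0.3207, 0.2957, 0.3836)
P(in Cart after 4 clicks) = 0.2957

0.2957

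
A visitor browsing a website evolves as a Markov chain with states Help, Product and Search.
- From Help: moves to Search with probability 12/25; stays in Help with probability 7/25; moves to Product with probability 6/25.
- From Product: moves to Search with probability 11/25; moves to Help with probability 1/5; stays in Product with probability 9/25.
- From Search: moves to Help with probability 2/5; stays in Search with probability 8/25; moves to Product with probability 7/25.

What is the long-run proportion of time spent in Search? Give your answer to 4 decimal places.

0.4038

Let the stationary distribution be π with π = πP and π_1 + π_2 + π_3 = 1.
π_1 = 0.28·π_1 + 0.2·π_2 + 0.4·π_3
π_2 = 0.24·π_1 + 0.36·π_2 + 0.28·π_3
Solving with the normalization constraint gives π = (0.3052, 0.2911, 0.4038).
So the stationary probability of Search is 0.4038.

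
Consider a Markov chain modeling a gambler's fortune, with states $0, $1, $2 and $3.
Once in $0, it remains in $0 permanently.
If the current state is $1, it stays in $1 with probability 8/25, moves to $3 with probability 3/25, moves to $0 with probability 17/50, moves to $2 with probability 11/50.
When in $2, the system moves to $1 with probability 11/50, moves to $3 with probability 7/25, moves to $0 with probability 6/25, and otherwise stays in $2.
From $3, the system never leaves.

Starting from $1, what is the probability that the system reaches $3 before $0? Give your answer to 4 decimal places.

Let h(s) be the probability of absorption at $3 starting from transient state s. Then h($3) = 1 and h($0) = 0. By first-step analysis:
h($1) = 0.34·0 + 0.32·h($1) + 0.22·h($2) + 0.12·1
h($2) = 0.24·0 + 0.22·h($1) + 0.26·h($2) + 0.28·1
Solving: h($1) = 0.3307, h($2) = 0.4767.
Starting from $1, the probability is 0.3307.

0.3307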